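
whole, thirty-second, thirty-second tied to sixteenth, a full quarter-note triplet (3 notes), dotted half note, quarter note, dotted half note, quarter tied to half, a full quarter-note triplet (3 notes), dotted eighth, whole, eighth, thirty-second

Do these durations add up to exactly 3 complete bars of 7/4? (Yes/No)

One bar of 7/4 = 56 thirty-second notes, so 3 bars = 168.
In thirty-second notes: whole = 32; thirty-second = 1; thirty-second tied to sixteenth (thirty-second + sixteenth) = 3; a full quarter-note triplet (3 notes) (three triplet quarters span one half) = 16; dotted half note = 24; quarter note = 8; dotted half note = 24; quarter tied to half (quarter + half) = 24; a full quarter-note triplet (3 notes) (three triplet quarters span one half) = 16; dotted eighth = 6; whole = 32; eighth = 4; thirty-second = 1.
Sum: 32 + 1 + 3 + 16 + 24 + 8 + 24 + 24 + 16 + 6 + 32 + 4 + 1 = 191.
191 exceeds 168, so the answer is No.

No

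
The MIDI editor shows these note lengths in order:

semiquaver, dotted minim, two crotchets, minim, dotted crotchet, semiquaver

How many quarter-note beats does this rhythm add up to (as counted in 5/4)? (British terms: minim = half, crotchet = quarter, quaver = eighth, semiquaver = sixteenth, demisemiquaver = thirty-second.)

One quarter-note beat = 4 sixteenth notes.
In sixteenth notes: semiquaver = 1; dotted minim = 12; crotchet = 4; crotchet = 4; minim = 8; dotted crotchet = 6; semiquaver = 1.
Adding: 1 + 12 + 4 + 4 + 8 + 6 + 1 = 36.
36 ÷ 4 = 9 beats.

9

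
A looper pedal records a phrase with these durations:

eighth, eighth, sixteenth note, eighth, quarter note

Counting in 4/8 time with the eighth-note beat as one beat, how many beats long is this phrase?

One eighth-note beat = 2 sixteenth notes.
Express everything in sixteenth notes: eighth = 2; eighth = 2; sixteenth note = 1; eighth = 2; quarter note = 4.
Adding: 2 + 2 + 1 + 2 + 4 = 11.
11 ÷ 2 = 5.5 beats.

5.5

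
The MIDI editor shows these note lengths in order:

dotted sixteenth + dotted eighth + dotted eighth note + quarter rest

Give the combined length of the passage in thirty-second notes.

Convert each value to thirty-second notes: dotted sixteenth = 3; dotted eighth = 6; dotted eighth note = 6; quarter rest = 8.
Total: 3 + 6 + 6 + 8 = 23 thirty-second notes.

23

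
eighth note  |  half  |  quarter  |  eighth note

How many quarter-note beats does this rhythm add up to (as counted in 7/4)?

One quarter-note beat = 2 eighth notes.
Each duration in eighth notes: eighth note = 1; half = 4; quarter = 2; eighth note = 1.
Total: 1 + 4 + 2 + 1 = 8.
8 ÷ 2 = 4 beats.

4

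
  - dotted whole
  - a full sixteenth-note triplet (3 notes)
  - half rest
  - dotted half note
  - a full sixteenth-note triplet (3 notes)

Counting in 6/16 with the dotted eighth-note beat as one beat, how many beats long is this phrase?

16

One dotted eighth-note beat = 3 sixteenth notes.
Express everything in sixteenth notes: dotted whole = 24; a full sixteenth-note triplet (3 notes) (three triplet sixteenths span one eighth) = 2; half rest = 8; dotted half note = 12; a full sixteenth-note triplet (3 notes) (three triplet sixteenths span one eighth) = 2.
Adding: 24 + 2 + 8 + 12 + 2 = 48.
48 ÷ 3 = 16 beats.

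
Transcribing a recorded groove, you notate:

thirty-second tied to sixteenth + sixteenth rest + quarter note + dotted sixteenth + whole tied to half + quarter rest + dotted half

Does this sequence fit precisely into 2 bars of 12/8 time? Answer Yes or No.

One bar of 12/8 = 48 thirty-second notes, so 2 bars = 96.
Convert each value to thirty-second notes: thirty-second tied to sixteenth (thirty-second + sixteenth) = 3; sixteenth rest = 2; quarter note = 8; dotted sixteenth = 3; whole tied to half (whole + half) = 48; quarter rest = 8; dotted half = 24.
Sum: 3 + 2 + 8 + 3 + 48 + 8 + 24 = 96.
96 equals 96, so the answer is Yes.

Yes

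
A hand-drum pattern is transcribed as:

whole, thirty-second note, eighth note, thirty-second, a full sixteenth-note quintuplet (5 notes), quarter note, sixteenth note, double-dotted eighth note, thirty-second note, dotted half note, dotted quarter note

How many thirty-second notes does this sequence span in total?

Each duration in thirty-second notes: whole = 32; thirty-second note = 1; eighth note = 4; thirty-second = 1; a full sixteenth-note quintuplet (5 notes) (five quintuplet sixteenths span one quarter) = 8; quarter note = 8; sixteenth note = 2; double-dotted eighth note = 7; thirty-second note = 1; dotted half note = 24; dotted quarter note = 12.
Sum: 32 + 1 + 4 + 1 + 8 + 8 + 2 + 7 + 1 + 24 + 12 = 100 thirty-second notes.

100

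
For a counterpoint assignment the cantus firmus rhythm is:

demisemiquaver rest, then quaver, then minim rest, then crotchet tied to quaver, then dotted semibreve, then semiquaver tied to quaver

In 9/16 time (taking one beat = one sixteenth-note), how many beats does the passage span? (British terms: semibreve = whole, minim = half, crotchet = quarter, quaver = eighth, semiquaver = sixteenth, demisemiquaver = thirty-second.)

One sixteenth-note beat = 2 thirty-second notes.
Each duration in thirty-second notes: demisemiquaver rest = 1; quaver = 4; minim rest = 16; crotchet tied to quaver (crotchet + quaver) = 12; dotted semibreve = 48; semiquaver tied to quaver (semiquaver + quaver) = 6.
Altogether 1 + 4 + 16 + 12 + 48 + 6 = 87.
87 ÷ 2 = 43.5 beats.

43.5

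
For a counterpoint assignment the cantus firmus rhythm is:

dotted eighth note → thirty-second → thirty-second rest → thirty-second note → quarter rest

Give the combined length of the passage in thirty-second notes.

17

Working in thirty-second notes: dotted eighth note = 6; thirty-second = 1; thirty-second rest = 1; thirty-second note = 1; quarter rest = 8.
Sum: 6 + 1 + 1 + 1 + 8 = 17 thirty-second notes.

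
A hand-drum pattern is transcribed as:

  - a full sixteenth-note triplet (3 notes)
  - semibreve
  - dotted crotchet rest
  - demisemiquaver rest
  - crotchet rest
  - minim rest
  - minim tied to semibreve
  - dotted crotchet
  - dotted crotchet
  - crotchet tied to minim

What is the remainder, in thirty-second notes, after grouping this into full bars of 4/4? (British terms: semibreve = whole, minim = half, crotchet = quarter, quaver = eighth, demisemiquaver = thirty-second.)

9

One bar of 4/4 = 32 thirty-second notes.
Each duration in thirty-second notes: a full sixteenth-note triplet (3 notes) (three triplet sixteenths span one eighth) = 4; semibreve = 32; dotted crotchet rest = 12; demisemiquaver rest = 1; crotchet rest = 8; minim rest = 16; minim tied to semibreve (minim + semibreve) = 48; dotted crotchet = 12; dotted crotchet = 12; crotchet tied to minim (crotchet + minim) = 24.
Total: 4 + 32 + 12 + 1 + 8 + 16 + 48 + 12 + 12 + 24 = 169.
169 ÷ 32 = 5 complete bars with 9 thirty-second notes remaining.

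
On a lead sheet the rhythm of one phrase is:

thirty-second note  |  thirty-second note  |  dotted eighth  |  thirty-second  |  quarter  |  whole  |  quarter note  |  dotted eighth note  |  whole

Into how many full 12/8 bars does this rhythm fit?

One bar of 12/8 = 48 thirty-second notes.
Each duration in thirty-second notes: thirty-second note = 1; thirty-second note = 1; dotted eighth = 6; thirty-second = 1; quarter = 8; whole = 32; quarter note = 8; dotted eighth note = 6; whole = 32.
Adding: 1 + 1 + 6 + 1 + 8 + 32 + 8 + 6 + 32 = 95.
95 ÷ 48 = 1 complete bar with 47 left over.

1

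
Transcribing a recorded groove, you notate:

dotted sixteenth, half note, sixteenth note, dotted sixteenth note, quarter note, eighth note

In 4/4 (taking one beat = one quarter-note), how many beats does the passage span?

One quarter-note beat = 8 thirty-second notes.
Working in thirty-second notes: dotted sixteenth = 3; half note = 16; sixteenth note = 2; dotted sixteenth note = 3; quarter note = 8; eighth note = 4.
Total: 3 + 16 + 2 + 3 + 8 + 4 = 36.
36 ÷ 8 = 4.5 beats.

4.5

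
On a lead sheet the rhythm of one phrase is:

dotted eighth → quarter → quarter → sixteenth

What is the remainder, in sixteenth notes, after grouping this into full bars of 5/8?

One bar of 5/8 = 10 sixteenth notes.
Working in sixteenth notes: dotted eighth = 3; quarter = 4; quarter = 4; sixteenth = 1.
Altogether 3 + 4 + 4 + 1 = 12.
12 ÷ 10 = 1 complete bar with 2 sixteenth notes remaining.

2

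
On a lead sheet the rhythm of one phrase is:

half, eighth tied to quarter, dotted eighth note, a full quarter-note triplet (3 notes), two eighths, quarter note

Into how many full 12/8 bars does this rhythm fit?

1

One bar of 12/8 = 24 sixteenth notes.
In sixteenth notes: half = 8; eighth tied to quarter (eighth + quarter) = 6; dotted eighth note = 3; a full quarter-note triplet (3 notes) (three triplet quarters span one half) = 8; eighth = 2; eighth = 2; quarter note = 4.
Adding: 8 + 6 + 3 + 8 + 2 + 2 + 4 = 33.
33 ÷ 24 = 1 complete bar with 9 left over.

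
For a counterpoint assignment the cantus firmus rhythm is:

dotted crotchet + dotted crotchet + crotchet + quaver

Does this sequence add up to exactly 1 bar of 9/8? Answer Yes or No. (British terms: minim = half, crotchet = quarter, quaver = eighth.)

Yes

One bar of 9/8 = 9 eighth notes.
Working in eighth notes: dotted crotchet = 3; dotted crotchet = 3; crotchet = 2; quaver = 1.
Adding: 3 + 3 + 2 + 1 = 9.
9 equals 9, so the answer is Yes.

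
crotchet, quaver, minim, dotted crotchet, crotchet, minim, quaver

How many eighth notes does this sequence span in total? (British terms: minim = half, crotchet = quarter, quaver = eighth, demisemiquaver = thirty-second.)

Each duration in eighth notes: crotchet = 2; quaver = 1; minim = 4; dotted crotchet = 3; crotchet = 2; minim = 4; quaver = 1.
Total: 2 + 1 + 4 + 3 + 2 + 4 + 1 = 17 eighth notes.

17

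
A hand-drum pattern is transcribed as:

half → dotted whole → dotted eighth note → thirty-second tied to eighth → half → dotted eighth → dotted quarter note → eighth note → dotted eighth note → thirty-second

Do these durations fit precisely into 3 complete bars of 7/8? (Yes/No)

No

One bar of 7/8 = 28 thirty-second notes, so 3 bars = 84.
In thirty-second notes: half = 16; dotted whole = 48; dotted eighth note = 6; thirty-second tied to eighth (thirty-second + eighth) = 5; half = 16; dotted eighth = 6; dotted quarter note = 12; eighth note = 4; dotted eighth note = 6; thirty-second = 1.
Altogether 16 + 48 + 6 + 5 + 16 + 6 + 12 + 4 + 6 + 1 = 120.
120 exceeds 84, so the answer is No.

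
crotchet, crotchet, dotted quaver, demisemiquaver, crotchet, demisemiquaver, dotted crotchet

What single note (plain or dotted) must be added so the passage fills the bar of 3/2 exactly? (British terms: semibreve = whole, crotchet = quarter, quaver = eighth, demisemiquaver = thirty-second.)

The bar of 3/2 = 48 thirty-second notes.
Working in thirty-second notes: crotchet = 8; crotchet = 8; dotted quaver = 6; demisemiquaver = 1; crotchet = 8; demisemiquaver = 1; dotted crotchet = 12.
Sum: 8 + 8 + 6 + 1 + 8 + 1 + 12 = 44.
Remaining: 48 − 44 = 4 thirty-second notes, which is a eighth note.

eighth note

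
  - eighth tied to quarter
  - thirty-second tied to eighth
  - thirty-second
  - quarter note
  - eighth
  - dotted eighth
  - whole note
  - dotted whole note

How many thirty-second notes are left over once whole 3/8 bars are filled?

8

One bar of 3/8 = 12 thirty-second notes.
Working in thirty-second notes: eighth tied to quarter (eighth + quarter) = 12; thirty-second tied to eighth (thirty-second + eighth) = 5; thirty-second = 1; quarter note = 8; eighth = 4; dotted eighth = 6; whole note = 32; dotted whole note = 48.
Altogether 12 + 5 + 1 + 8 + 4 + 6 + 32 + 48 = 116.
116 ÷ 12 = 9 complete bars with 8 thirty-second notes remaining.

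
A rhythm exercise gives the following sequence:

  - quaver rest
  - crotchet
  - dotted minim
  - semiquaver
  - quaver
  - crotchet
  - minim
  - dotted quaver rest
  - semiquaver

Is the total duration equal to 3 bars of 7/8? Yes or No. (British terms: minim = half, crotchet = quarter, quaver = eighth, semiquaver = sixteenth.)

No

One bar of 7/8 = 14 sixteenth notes, so 3 bars = 42.
Convert each value to sixteenth notes: quaver rest = 2; crotchet = 4; dotted minim = 12; semiquaver = 1; quaver = 2; crotchet = 4; minim = 8; dotted quaver rest = 3; semiquaver = 1.
Adding: 2 + 4 + 12 + 1 + 2 + 4 + 8 + 3 + 1 = 37.
37 falls short of 42, so the answer is No.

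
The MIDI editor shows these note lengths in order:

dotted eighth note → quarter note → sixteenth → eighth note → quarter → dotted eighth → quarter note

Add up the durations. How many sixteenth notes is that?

21

In sixteenth notes: dotted eighth note = 3; quarter note = 4; sixteenth = 1; eighth note = 2; quarter = 4; dotted eighth = 3; quarter note = 4.
Altogether 3 + 4 + 1 + 2 + 4 + 3 + 4 = 21 sixteenth notes.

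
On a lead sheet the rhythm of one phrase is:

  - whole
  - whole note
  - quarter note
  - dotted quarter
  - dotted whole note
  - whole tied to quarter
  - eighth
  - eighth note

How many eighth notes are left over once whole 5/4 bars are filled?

One bar of 5/4 = 10 eighth notes.
Each duration in eighth notes: whole = 8; whole note = 8; quarter note = 2; dotted quarter = 3; dotted whole note = 12; whole tied to quarter (whole + quarter) = 10; eighth = 1; eighth note = 1.
Sum: 8 + 8 + 2 + 3 + 12 + 10 + 1 + 1 = 45.
45 ÷ 10 = 4 complete bars with 5 eighth notes remaining.

5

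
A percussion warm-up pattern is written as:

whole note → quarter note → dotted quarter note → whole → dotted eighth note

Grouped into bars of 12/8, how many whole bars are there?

1

One bar of 12/8 = 24 sixteenth notes.
Express everything in sixteenth notes: whole note = 16; quarter note = 4; dotted quarter note = 6; whole = 16; dotted eighth note = 3.
Total: 16 + 4 + 6 + 16 + 3 = 45.
45 ÷ 24 = 1 complete bar with 21 left over.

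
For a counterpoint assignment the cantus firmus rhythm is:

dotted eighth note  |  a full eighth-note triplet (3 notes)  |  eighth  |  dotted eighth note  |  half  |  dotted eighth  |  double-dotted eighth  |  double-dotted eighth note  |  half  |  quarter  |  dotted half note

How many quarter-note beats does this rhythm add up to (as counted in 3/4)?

One quarter-note beat = 8 thirty-second notes.
In thirty-second notes: dotted eighth note = 6; a full eighth-note triplet (3 notes) (three triplet eighths span one quarter) = 8; eighth = 4; dotted eighth note = 6; half = 16; dotted eighth = 6; double-dotted eighth = 7; double-dotted eighth note = 7; half = 16; quarter = 8; dotted half note = 24.
Adding: 6 + 8 + 4 + 6 + 16 + 6 + 7 + 7 + 16 + 8 + 24 = 108.
108 ÷ 8 = 13.5 beats.

13.5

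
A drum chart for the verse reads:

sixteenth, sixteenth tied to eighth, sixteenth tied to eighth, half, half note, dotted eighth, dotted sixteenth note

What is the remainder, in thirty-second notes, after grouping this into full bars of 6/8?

One bar of 6/8 = 24 thirty-second notes.
Convert each value to thirty-second notes: sixteenth = 2; sixteenth tied to eighth (sixteenth + eighth) = 6; sixteenth tied to eighth (sixteenth + eighth) = 6; half = 16; half note = 16; dotted eighth = 6; dotted sixteenth note = 3.
Adding: 2 + 6 + 6 + 16 + 16 + 6 + 3 = 55.
55 ÷ 24 = 2 complete bars with 7 thirty-second notes remaining.

7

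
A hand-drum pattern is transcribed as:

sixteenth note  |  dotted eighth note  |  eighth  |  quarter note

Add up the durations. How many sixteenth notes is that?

Each duration in sixteenth notes: sixteenth note = 1; dotted eighth note = 3; eighth = 2; quarter note = 4.
Total: 1 + 3 + 2 + 4 = 10 sixteenth notes.

10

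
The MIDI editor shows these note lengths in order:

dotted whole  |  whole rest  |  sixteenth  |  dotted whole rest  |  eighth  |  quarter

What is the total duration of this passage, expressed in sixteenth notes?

71

Each duration in sixteenth notes: dotted whole = 24; whole rest = 16; sixteenth = 1; dotted whole rest = 24; eighth = 2; quarter = 4.
Total: 24 + 16 + 1 + 24 + 2 + 4 = 71 sixteenth notes.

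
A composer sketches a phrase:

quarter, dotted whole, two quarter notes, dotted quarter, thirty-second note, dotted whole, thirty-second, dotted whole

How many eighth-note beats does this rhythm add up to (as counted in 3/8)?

45.5

One eighth-note beat = 4 thirty-second notes.
Working in thirty-second notes: quarter = 8; dotted whole = 48; quarter note = 8; quarter note = 8; dotted quarter = 12; thirty-second note = 1; dotted whole = 48; thirty-second = 1; dotted whole = 48.
Altogether 8 + 48 + 8 + 8 + 12 + 1 + 48 + 1 + 48 = 182.
182 ÷ 4 = 45.5 beats.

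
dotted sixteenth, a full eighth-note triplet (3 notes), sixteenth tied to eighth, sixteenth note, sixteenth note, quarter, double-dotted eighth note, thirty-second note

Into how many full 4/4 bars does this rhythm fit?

1

One bar of 4/4 = 32 thirty-second notes.
Express everything in thirty-second notes: dotted sixteenth = 3; a full eighth-note triplet (3 notes) (three triplet eighths span one quarter) = 8; sixteenth tied to eighth (sixteenth + eighth) = 6; sixteenth note = 2; sixteenth note = 2; quarter = 8; double-dotted eighth note = 7; thirty-second note = 1.
Sum: 3 + 8 + 6 + 2 + 2 + 8 + 7 + 1 = 37.
37 ÷ 32 = 1 complete bar with 5 left over.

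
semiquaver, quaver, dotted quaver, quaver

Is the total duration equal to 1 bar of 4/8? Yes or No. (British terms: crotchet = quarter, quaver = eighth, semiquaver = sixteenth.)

Yes

One bar of 4/8 = 8 sixteenth notes.
Each duration in sixteenth notes: semiquaver = 1; quaver = 2; dotted quaver = 3; quaver = 2.
Sum: 1 + 2 + 3 + 2 = 8.
8 equals 8, so the answer is Yes.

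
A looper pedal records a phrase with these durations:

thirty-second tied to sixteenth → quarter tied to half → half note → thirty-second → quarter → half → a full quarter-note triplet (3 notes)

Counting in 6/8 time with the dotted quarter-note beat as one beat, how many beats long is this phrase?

7

One dotted quarter-note beat = 12 thirty-second notes.
Express everything in thirty-second notes: thirty-second tied to sixteenth (thirty-second + sixteenth) = 3; quarter tied to half (quarter + half) = 24; half note = 16; thirty-second = 1; quarter = 8; half = 16; a full quarter-note triplet (3 notes) (three triplet quarters span one half) = 16.
Altogether 3 + 24 + 16 + 1 + 8 + 16 + 16 = 84.
84 ÷ 12 = 7 beats.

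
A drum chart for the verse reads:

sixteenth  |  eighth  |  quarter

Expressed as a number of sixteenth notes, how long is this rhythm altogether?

Each duration in sixteenth notes: sixteenth = 1; eighth = 2; quarter = 4.
Total: 1 + 2 + 4 = 7 sixteenth notes.

7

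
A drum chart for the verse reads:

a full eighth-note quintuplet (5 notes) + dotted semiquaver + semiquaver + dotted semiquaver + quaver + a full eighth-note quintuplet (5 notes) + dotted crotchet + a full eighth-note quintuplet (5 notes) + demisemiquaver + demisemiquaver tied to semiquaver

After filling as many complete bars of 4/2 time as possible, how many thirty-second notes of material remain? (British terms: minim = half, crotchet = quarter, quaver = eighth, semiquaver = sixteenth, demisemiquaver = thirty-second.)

12

One bar of 4/2 = 64 thirty-second notes.
Working in thirty-second notes: a full eighth-note quintuplet (5 notes) (five quintuplet eighths span one half) = 16; dotted semiquaver = 3; semiquaver = 2; dotted semiquaver = 3; quaver = 4; a full eighth-note quintuplet (5 notes) (five quintuplet eighths span one half) = 16; dotted crotchet = 12; a full eighth-note quintuplet (5 notes) (five quintuplet eighths span one half) = 16; demisemiquaver = 1; demisemiquaver tied to semiquaver (demisemiquaver + semiquaver) = 3.
Sum: 16 + 3 + 2 + 3 + 4 + 16 + 12 + 16 + 1 + 3 = 76.
76 ÷ 64 = 1 complete bar with 12 thirty-second notes remaining.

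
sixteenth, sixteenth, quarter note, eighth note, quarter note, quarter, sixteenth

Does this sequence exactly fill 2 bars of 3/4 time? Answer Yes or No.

No

One bar of 3/4 = 12 sixteenth notes, so 2 bars = 24.
Convert each value to sixteenth notes: sixteenth = 1; sixteenth = 1; quarter note = 4; eighth note = 2; quarter note = 4; quarter = 4; sixteenth = 1.
Total: 1 + 1 + 4 + 2 + 4 + 4 + 1 = 17.
17 falls short of 24, so the answer is No.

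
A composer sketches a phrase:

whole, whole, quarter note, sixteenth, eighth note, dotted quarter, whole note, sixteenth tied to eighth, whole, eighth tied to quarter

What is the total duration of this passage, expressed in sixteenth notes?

Working in sixteenth notes: whole = 16; whole = 16; quarter note = 4; sixteenth = 1; eighth note = 2; dotted quarter = 6; whole note = 16; sixteenth tied to eighth (sixteenth + eighth) = 3; whole = 16; eighth tied to quarter (eighth + quarter) = 6.
Total: 16 + 16 + 4 + 1 + 2 + 6 + 16 + 3 + 16 + 6 = 86 sixteenth notes.

86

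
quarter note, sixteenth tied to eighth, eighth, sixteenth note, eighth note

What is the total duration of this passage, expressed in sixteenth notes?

12

Each duration in sixteenth notes: quarter note = 4; sixteenth tied to eighth (sixteenth + eighth) = 3; eighth = 2; sixteenth note = 1; eighth note = 2.
Adding: 4 + 3 + 2 + 1 + 2 = 12 sixteenth notes.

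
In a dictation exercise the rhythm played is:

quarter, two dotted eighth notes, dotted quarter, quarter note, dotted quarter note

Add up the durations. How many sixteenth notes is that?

26

Working in sixteenth notes: quarter = 4; dotted eighth note = 3; dotted eighth note = 3; dotted quarter = 6; quarter note = 4; dotted quarter note = 6.
Altogether 4 + 3 + 3 + 6 + 4 + 6 = 26 sixteenth notes.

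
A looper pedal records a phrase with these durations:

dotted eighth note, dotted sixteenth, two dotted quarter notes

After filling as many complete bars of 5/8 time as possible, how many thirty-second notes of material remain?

13

One bar of 5/8 = 20 thirty-second notes.
Convert each value to thirty-second notes: dotted eighth note = 6; dotted sixteenth = 3; dotted quarter note = 12; dotted quarter note = 12.
Altogether 6 + 3 + 12 + 12 = 33.
33 ÷ 20 = 1 complete bar with 13 thirty-second notes remaining.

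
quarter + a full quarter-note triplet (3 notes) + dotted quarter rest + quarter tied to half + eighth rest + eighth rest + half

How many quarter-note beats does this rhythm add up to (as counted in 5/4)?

10.5

One quarter-note beat = 2 eighth notes.
Each duration in eighth notes: quarter = 2; a full quarter-note triplet (3 notes) (three triplet quarters span one half) = 4; dotted quarter rest = 3; quarter tied to half (quarter + half) = 6; eighth rest = 1; eighth rest = 1; half = 4.
Sum: 2 + 4 + 3 + 6 + 1 + 1 + 4 = 21.
21 ÷ 2 = 10.5 beats.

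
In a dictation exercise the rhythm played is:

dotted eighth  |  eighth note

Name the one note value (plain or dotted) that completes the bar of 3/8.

The bar of 3/8 = 6 sixteenth notes.
Working in sixteenth notes: dotted eighth = 3; eighth note = 2.
Total: 3 + 2 = 5.
Remaining: 6 − 5 = 1 sixteenth note, which is a sixteenth note.

sixteenth note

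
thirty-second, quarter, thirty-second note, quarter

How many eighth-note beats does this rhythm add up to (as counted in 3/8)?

One eighth-note beat = 4 thirty-second notes.
Working in thirty-second notes: thirty-second = 1; quarter = 8; thirty-second note = 1; quarter = 8.
Total: 1 + 8 + 1 + 8 = 18.
18 ÷ 4 = 4.5 beats.

4.5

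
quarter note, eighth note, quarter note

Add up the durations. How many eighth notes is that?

5

Each duration in eighth notes: quarter note = 2; eighth note = 1; quarter note = 2.
Altogether 2 + 1 + 2 = 5 eighth notes.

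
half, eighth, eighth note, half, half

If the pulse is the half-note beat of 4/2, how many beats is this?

One half-note beat = 4 eighth notes.
Each duration in eighth notes: half = 4; eighth = 1; eighth note = 1; half = 4; half = 4.
Adding: 4 + 1 + 1 + 4 + 4 = 14.
14 ÷ 4 = 3.5 beats.

3.5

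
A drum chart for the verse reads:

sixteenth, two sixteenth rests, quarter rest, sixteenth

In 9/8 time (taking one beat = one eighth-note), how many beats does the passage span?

One eighth-note beat = 2 sixteenth notes.
Express everything in sixteenth notes: sixteenth = 1; sixteenth rest = 1; sixteenth rest = 1; quarter rest = 4; sixteenth = 1.
Sum: 1 + 1 + 1 + 4 + 1 = 8.
8 ÷ 2 = 4 beats.

4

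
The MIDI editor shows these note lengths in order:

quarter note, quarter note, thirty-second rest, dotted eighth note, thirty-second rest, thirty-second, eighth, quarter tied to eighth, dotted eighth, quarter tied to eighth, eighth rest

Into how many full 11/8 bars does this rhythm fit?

One bar of 11/8 = 44 thirty-second notes.
Working in thirty-second notes: quarter note = 8; quarter note = 8; thirty-second rest = 1; dotted eighth note = 6; thirty-second rest = 1; thirty-second = 1; eighth = 4; quarter tied to eighth (quarter + eighth) = 12; dotted eighth = 6; quarter tied to eighth (quarter + eighth) = 12; eighth rest = 4.
Sum: 8 + 8 + 1 + 6 + 1 + 1 + 4 + 12 + 6 + 12 + 4 = 63.
63 ÷ 44 = 1 complete bar with 19 left over.

1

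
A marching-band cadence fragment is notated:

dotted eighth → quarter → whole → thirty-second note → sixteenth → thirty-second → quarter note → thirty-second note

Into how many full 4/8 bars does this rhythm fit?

One bar of 4/8 = 16 thirty-second notes.
In thirty-second notes: dotted eighth = 6; quarter = 8; whole = 32; thirty-second note = 1; sixteenth = 2; thirty-second = 1; quarter note = 8; thirty-second note = 1.
Total: 6 + 8 + 32 + 1 + 2 + 1 + 8 + 1 = 59.
59 ÷ 16 = 3 complete bars with 11 left over.

3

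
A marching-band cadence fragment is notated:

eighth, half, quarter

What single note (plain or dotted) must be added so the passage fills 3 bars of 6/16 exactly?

3 bars of 6/16 = 9 eighth notes.
Each duration in eighth notes: eighth = 1; half = 4; quarter = 2.
Total: 1 + 4 + 2 = 7.
Remaining: 9 − 7 = 2 eighth notes, which is a quarter note.

quarter note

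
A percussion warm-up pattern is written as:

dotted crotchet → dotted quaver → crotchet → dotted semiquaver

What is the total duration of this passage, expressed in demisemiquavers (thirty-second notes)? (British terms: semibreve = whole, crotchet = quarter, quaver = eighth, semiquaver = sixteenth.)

Each duration in thirty-second notes: dotted crotchet = 12; dotted quaver = 6; crotchet = 8; dotted semiquaver = 3.
Adding: 12 + 6 + 8 + 3 = 29 thirty-second notes.

29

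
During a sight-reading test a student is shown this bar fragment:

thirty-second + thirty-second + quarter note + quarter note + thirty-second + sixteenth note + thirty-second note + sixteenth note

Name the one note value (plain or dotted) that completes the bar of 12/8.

The bar of 12/8 = 48 thirty-second notes.
Express everything in thirty-second notes: thirty-second = 1; thirty-second = 1; quarter note = 8; quarter note = 8; thirty-second = 1; sixteenth note = 2; thirty-second note = 1; sixteenth note = 2.
Altogether 1 + 1 + 8 + 8 + 1 + 2 + 1 + 2 = 24.
Remaining: 48 − 24 = 24 thirty-second notes, which is a dotted half note.

dotted half note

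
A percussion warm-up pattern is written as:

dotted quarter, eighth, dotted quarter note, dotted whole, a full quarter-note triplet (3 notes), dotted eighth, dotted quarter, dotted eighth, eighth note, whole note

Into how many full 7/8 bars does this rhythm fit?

One bar of 7/8 = 14 sixteenth notes.
Convert each value to sixteenth notes: dotted quarter = 6; eighth = 2; dotted quarter note = 6; dotted whole = 24; a full quarter-note triplet (3 notes) (three triplet quarters span one half) = 8; dotted eighth = 3; dotted quarter = 6; dotted eighth = 3; eighth note = 2; whole note = 16.
Altogether 6 + 2 + 6 + 24 + 8 + 3 + 6 + 3 + 2 + 16 = 76.
76 ÷ 14 = 5 complete bars with 6 left over.

5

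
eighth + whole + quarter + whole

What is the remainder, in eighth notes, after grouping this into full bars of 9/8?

One bar of 9/8 = 9 eighth notes.
Express everything in eighth notes: eighth = 1; whole = 8; quarter = 2; whole = 8.
Sum: 1 + 8 + 2 + 8 = 19.
19 ÷ 9 = 2 complete bars with 1 eighth note remaining.

1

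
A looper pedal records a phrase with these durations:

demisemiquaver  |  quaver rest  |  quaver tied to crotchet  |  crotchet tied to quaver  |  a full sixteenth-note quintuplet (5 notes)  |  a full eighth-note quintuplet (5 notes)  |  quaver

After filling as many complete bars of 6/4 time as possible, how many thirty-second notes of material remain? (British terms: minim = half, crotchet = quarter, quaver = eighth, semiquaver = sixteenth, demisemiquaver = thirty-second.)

One bar of 6/4 = 48 thirty-second notes.
Express everything in thirty-second notes: demisemiquaver = 1; quaver rest = 4; quaver tied to crotchet (quaver + crotchet) = 12; crotchet tied to quaver (crotchet + quaver) = 12; a full sixteenth-note quintuplet (5 notes) (five quintuplet sixteenths span one quarter) = 8; a full eighth-note quintuplet (5 notes) (five quintuplet eighths span one half) = 16; quaver = 4.
Adding: 1 + 4 + 12 + 12 + 8 + 16 + 4 = 57.
57 ÷ 48 = 1 complete bar with 9 thirty-second notes remaining.

9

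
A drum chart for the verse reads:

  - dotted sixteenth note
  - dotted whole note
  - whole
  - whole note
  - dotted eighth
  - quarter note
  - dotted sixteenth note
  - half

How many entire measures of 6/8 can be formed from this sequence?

One bar of 6/8 = 24 thirty-second notes.
Express everything in thirty-second notes: dotted sixteenth note = 3; dotted whole note = 48; whole = 32; whole note = 32; dotted eighth = 6; quarter note = 8; dotted sixteenth note = 3; half = 16.
Sum: 3 + 48 + 32 + 32 + 6 + 8 + 3 + 16 = 148.
148 ÷ 24 = 6 complete bars with 4 left over.

6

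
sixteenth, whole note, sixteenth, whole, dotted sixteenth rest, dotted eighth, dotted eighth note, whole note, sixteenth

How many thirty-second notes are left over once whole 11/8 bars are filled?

One bar of 11/8 = 44 thirty-second notes.
Convert each value to thirty-second notes: sixteenth = 2; whole note = 32; sixteenth = 2; whole = 32; dotted sixteenth rest = 3; dotted eighth = 6; dotted eighth note = 6; whole note = 32; sixteenth = 2.
Sum: 2 + 32 + 2 + 32 + 3 + 6 + 6 + 32 + 2 = 117.
117 ÷ 44 = 2 complete bars with 29 thirty-second notes remaining.

29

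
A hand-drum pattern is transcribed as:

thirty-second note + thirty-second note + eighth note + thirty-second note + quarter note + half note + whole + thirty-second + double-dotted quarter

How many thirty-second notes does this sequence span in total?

78

Working in thirty-second notes: thirty-second note = 1; thirty-second note = 1; eighth note = 4; thirty-second note = 1; quarter note = 8; half note = 16; whole = 32; thirty-second = 1; double-dotted quarter = 14.
Altogether 1 + 1 + 4 + 1 + 8 + 16 + 32 + 1 + 14 = 78 thirty-second notes.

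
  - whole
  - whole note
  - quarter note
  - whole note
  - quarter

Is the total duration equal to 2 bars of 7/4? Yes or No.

Yes

One bar of 7/4 = 7 quarter notes, so 2 bars = 14.
Express everything in quarter notes: whole = 4; whole note = 4; quarter note = 1; whole note = 4; quarter = 1.
Adding: 4 + 4 + 1 + 4 + 1 = 14.
14 equals 14, so the answer is Yes.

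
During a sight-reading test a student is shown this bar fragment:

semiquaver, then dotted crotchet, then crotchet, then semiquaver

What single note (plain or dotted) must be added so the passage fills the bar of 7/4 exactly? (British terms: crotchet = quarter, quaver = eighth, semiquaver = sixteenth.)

whole note

The bar of 7/4 = 28 sixteenth notes.
Working in sixteenth notes: semiquaver = 1; dotted crotchet = 6; crotchet = 4; semiquaver = 1.
Sum: 1 + 6 + 4 + 1 = 12.
Remaining: 28 − 12 = 16 sixteenth notes, which is a whole note.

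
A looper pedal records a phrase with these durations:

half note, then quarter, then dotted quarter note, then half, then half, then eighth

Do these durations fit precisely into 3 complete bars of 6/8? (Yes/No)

One bar of 6/8 = 6 eighth notes, so 3 bars = 18.
Each duration in eighth notes: half note = 4; quarter = 2; dotted quarter note = 3; half = 4; half = 4; eighth = 1.
Sum: 4 + 2 + 3 + 4 + 4 + 1 = 18.
18 equals 18, so the answer is Yes.

Yes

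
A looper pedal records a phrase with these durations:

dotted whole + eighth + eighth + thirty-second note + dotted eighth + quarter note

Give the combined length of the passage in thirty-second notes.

Each duration in thirty-second notes: dotted whole = 48; eighth = 4; eighth = 4; thirty-second note = 1; dotted eighth = 6; quarter note = 8.
Altogether 48 + 4 + 4 + 1 + 6 + 8 = 71 thirty-second notes.

71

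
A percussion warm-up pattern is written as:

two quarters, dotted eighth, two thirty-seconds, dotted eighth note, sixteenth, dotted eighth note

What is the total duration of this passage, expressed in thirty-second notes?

Working in thirty-second notes: quarter = 8; quarter = 8; dotted eighth = 6; thirty-second = 1; thirty-second = 1; dotted eighth note = 6; sixteenth = 2; dotted eighth note = 6.
Sum: 8 + 8 + 6 + 1 + 1 + 6 + 2 + 6 = 38 thirty-second notes.

38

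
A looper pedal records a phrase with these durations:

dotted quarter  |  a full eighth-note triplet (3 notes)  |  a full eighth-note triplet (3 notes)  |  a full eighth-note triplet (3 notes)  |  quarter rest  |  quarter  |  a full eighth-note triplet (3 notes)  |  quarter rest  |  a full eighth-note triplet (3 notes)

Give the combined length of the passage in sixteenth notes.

38

Each duration in sixteenth notes: dotted quarter = 6; a full eighth-note triplet (3 notes) (three triplet eighths span one quarter) = 4; a full eighth-note triplet (3 notes) (three triplet eighths span one quarter) = 4; a full eighth-note triplet (3 notes) (three triplet eighths span one quarter) = 4; quarter rest = 4; quarter = 4; a full eighth-note triplet (3 notes) (three triplet eighths span one quarter) = 4; quarter rest = 4; a full eighth-note triplet (3 notes) (three triplet eighths span one quarter) = 4.
Altogether 6 + 4 + 4 + 4 + 4 + 4 + 4 + 4 + 4 = 38 sixteenth notes.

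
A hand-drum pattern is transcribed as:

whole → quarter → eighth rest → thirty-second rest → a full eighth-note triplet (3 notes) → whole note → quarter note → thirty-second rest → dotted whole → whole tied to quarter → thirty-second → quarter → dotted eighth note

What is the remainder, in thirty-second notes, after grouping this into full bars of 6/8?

One bar of 6/8 = 24 thirty-second notes.
Express everything in thirty-second notes: whole = 32; quarter = 8; eighth rest = 4; thirty-second rest = 1; a full eighth-note triplet (3 notes) (three triplet eighths span one quarter) = 8; whole note = 32; quarter note = 8; thirty-second rest = 1; dotted whole = 48; whole tied to quarter (whole + quarter) = 40; thirty-second = 1; quarter = 8; dotted eighth note = 6.
Sum: 32 + 8 + 4 + 1 + 8 + 32 + 8 + 1 + 48 + 40 + 1 + 8 + 6 = 197.
197 ÷ 24 = 8 complete bars with 5 thirty-second notes remaining.

5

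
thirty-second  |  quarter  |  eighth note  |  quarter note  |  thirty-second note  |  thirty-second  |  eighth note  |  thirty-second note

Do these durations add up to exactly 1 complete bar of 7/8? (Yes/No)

One bar of 7/8 = 28 thirty-second notes.
In thirty-second notes: thirty-second = 1; quarter = 8; eighth note = 4; quarter note = 8; thirty-second note = 1; thirty-second = 1; eighth note = 4; thirty-second note = 1.
Adding: 1 + 8 + 4 + 8 + 1 + 1 + 4 + 1 = 28.
28 equals 28, so the answer is Yes.

Yes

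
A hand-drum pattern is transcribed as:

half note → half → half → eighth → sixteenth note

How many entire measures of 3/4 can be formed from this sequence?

2

One bar of 3/4 = 12 sixteenth notes.
Each duration in sixteenth notes: half note = 8; half = 8; half = 8; eighth = 2; sixteenth note = 1.
Adding: 8 + 8 + 8 + 2 + 1 = 27.
27 ÷ 12 = 2 complete bars with 3 left over.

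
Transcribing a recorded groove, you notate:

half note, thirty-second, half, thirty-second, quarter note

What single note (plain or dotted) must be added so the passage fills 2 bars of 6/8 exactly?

2 bars of 6/8 = 48 thirty-second notes.
Working in thirty-second notes: half note = 16; thirty-second = 1; half = 16; thirty-second = 1; quarter note = 8.
Sum: 16 + 1 + 16 + 1 + 8 = 42.
Remaining: 48 − 42 = 6 thirty-second notes, which is a dotted eighth note.

dotted eighth note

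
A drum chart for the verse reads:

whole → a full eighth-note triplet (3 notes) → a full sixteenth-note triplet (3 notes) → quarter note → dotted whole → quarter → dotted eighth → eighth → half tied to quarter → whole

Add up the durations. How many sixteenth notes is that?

Express everything in sixteenth notes: whole = 16; a full eighth-note triplet (3 notes) (three triplet eighths span one quarter) = 4; a full sixteenth-note triplet (3 notes) (three triplet sixteenths span one eighth) = 2; quarter note = 4; dotted whole = 24; quarter = 4; dotted eighth = 3; eighth = 2; half tied to quarter (half + quarter) = 12; whole = 16.
Sum: 16 + 4 + 2 + 4 + 24 + 4 + 3 + 2 + 12 + 16 = 87 sixteenth notes.

87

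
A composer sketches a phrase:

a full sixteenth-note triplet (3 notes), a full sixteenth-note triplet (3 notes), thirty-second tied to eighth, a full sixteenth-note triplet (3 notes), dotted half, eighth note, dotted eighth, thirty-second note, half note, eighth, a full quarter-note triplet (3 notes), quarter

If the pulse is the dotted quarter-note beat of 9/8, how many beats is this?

One dotted quarter-note beat = 12 thirty-second notes.
Each duration in thirty-second notes: a full sixteenth-note triplet (3 notes) (three triplet sixteenths span one eighth) = 4; a full sixteenth-note triplet (3 notes) (three triplet sixteenths span one eighth) = 4; thirty-second tied to eighth (thirty-second + eighth) = 5; a full sixteenth-note triplet (3 notes) (three triplet sixteenths span one eighth) = 4; dotted half = 24; eighth note = 4; dotted eighth = 6; thirty-second note = 1; half note = 16; eighth = 4; a full quarter-note triplet (3 notes) (three triplet quarters span one half) = 16; quarter = 8.
Adding: 4 + 4 + 5 + 4 + 24 + 4 + 6 + 1 + 16 + 4 + 16 + 8 = 96.
96 ÷ 12 = 8 beats.

8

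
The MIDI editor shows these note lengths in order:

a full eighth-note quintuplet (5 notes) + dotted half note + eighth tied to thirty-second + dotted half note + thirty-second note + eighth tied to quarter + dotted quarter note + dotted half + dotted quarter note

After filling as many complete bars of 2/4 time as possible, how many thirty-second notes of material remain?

2

One bar of 2/4 = 16 thirty-second notes.
Each duration in thirty-second notes: a full eighth-note quintuplet (5 notes) (five quintuplet eighths span one half) = 16; dotted half note = 24; eighth tied to thirty-second (eighth + thirty-second) = 5; dotted half note = 24; thirty-second note = 1; eighth tied to quarter (eighth + quarter) = 12; dotted quarter note = 12; dotted half = 24; dotted quarter note = 12.
Sum: 16 + 24 + 5 + 24 + 1 + 12 + 12 + 24 + 12 = 130.
130 ÷ 16 = 8 complete bars with 2 thirty-second notes remaining.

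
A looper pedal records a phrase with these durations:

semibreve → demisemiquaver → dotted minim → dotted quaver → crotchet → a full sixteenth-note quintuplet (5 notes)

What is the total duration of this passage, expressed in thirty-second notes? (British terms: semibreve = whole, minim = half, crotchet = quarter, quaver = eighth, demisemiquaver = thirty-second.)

79

In thirty-second notes: semibreve = 32; demisemiquaver = 1; dotted minim = 24; dotted quaver = 6; crotchet = 8; a full sixteenth-note quintuplet (5 notes) (five quintuplet sixteenths span one quarter) = 8.
Sum: 32 + 1 + 24 + 6 + 8 + 8 = 79 thirty-second notes.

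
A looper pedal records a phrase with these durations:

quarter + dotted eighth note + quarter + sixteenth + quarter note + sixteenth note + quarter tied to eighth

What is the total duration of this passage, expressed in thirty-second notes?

Each duration in thirty-second notes: quarter = 8; dotted eighth note = 6; quarter = 8; sixteenth = 2; quarter note = 8; sixteenth note = 2; quarter tied to eighth (quarter + eighth) = 12.
Sum: 8 + 6 + 8 + 2 + 8 + 2 + 12 = 46 thirty-second notes.

46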